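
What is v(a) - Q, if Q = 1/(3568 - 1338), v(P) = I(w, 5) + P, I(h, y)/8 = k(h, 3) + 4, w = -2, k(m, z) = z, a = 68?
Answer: 276519/2230 ≈ 124.00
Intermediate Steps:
I(h, y) = 56 (I(h, y) = 8*(3 + 4) = 8*7 = 56)
v(P) = 56 + P
Q = 1/2230 ≈ 0.00044843
v(a) - Q = (56 + 68) - 1*1/2230 = 124 - 1/2230 = 276519/2230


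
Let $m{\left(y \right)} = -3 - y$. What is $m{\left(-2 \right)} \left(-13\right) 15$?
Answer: $195$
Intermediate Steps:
$m{\left(-2 \right)} \left(-13\right) 15 = \left(-3 - -2\right) \left(-13\right) 15 = \left(-3 + 2\right) \left(-13\right) 15 = \left(-1\right) \left(-13\right) 15 = 13 \cdot 15 = 195$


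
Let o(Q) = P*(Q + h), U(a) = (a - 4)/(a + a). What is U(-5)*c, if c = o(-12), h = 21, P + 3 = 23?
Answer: 162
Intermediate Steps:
P = 20 (P = -3 + 23 = 20)
U(a) = (-4 + a)/(2*a) (U(a) = (-4 + a)/((2*a)) = (-4 + a)*(1/(2*a)) = (-4 + a)/(2*a))
o(Q) = 420 + 20*Q (o(Q) = 20*(Q + 21) = 20*(21 + Q) = 420 + 20*Q)
c = 180 (c = 420 + 20*(-12) = 420 - 240 = 180)
U(-5)*c = ((½)*(-4 - 5)/(-5))*180 = ((½)*(-⅕)*(-9))*180 = (9/10)*180 = 162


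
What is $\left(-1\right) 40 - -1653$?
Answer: $1613$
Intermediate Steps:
$\left(-1\right) 40 - -1653 = -40 + 1653 = 1613$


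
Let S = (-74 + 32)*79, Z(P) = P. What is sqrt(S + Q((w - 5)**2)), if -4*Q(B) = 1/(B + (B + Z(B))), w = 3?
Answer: I*sqrt(477795)/12 ≈ 57.602*I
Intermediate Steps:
Q(B) = -1/(12*B) (Q(B) = -1/(4*(B + (B + B))) = -1/(4*(B + 2*B)) = -1/(3*B)/4 = -1/(12*B))
S = -3318 (S = -42*79 = -3318)
sqrt(S + Q((w - 5)**2)) = sqrt(-3318 - 1/(12*(3 - 5)**2)) = sqrt(-3318 - 1/(12*((-2)**2))) = sqrt(-3318 - 1/12/4) = sqrt(-3318 - 1/12*1/4) = sqrt(-3318 - 1/48) = sqrt(-159265/48) = I*sqrt(477795)/12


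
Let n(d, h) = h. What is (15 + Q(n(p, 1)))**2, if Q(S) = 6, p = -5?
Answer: 441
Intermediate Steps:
(15 + Q(n(p, 1)))**2 = (15 + 6)**2 = 21**2 = 441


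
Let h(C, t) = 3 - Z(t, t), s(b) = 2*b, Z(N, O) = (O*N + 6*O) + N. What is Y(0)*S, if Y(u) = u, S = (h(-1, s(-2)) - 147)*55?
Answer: 0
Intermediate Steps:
Z(N, O) = N + 6*O + N*O (Z(N, O) = (N*O + 6*O) + N = (6*O + N*O) + N = N + 6*O + N*O)
h(C, t) = 3 - t² - 7*t (h(C, t) = 3 - (t + 6*t + t*t) = 3 - (t + 6*t + t²) = 3 - (t² + 7*t) = 3 + (-t² - 7*t) = 3 - t² - 7*t)
S = -7260 (S = ((3 - (2*(-2))² - 14*(-2)) - 147)*55 = ((3 - 1*(-4)² - 7*(-4)) - 147)*55 = ((3 - 1*16 + 28) - 147)*55 = ((3 - 16 + 28) - 147)*55 = (15 - 147)*55 = -132*55 = -7260)
Y(0)*S = 0*(-7260) = 0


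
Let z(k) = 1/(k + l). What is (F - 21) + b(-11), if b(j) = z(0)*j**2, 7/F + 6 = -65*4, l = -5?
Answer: -8593/190 ≈ -45.226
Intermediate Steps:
z(k) = 1/(-5 + k) (z(k) = 1/(k - 5) = 1/(-5 + k))
F = -1/38 (F = 7/(-6 - 65*4) = 7/(-6 - 260) = 7/(-266) = 7*(-1/266) = -1/38 ≈ -0.026316)
b(j) = -j**2/5 (b(j) = j**2/(-5 + 0) = j**2/(-5) = -j**2/5)
(F - 21) + b(-11) = (-1/38 - 21) - 1/5*(-11)**2 = -799/38 - 1/5*121 = -799/38 - 121/5 = -8593/190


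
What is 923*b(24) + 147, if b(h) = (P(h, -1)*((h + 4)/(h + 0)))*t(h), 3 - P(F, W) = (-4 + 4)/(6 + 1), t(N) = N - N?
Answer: 147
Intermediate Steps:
t(N) = 0
P(F, W) = 3 (P(F, W) = 3 - (-4 + 4)/(6 + 1) = 3 - 0/7 = 3 - 1*0 = 3 + 0 = 3)
b(h) = 0 (b(h) = (3*((h + 4)/(h + 0)))*0 = (3*((4 + h)/h))*0 = (3*(4 + h)/h)*0 = 0)
923*b(24) + 147 = 923*0 + 147 = 0 + 147 = 147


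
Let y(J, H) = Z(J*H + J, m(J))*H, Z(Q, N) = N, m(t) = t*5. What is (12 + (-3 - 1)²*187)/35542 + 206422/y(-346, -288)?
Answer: 2208340921/4427111520 ≈ 0.49882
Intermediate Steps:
m(t) = 5*t
y(J, H) = 5*H*J (y(J, H) = (5*J)*H = 5*H*J)
(12 + (-3 - 1)²*187)/35542 + 206422/y(-346, -288) = (12 + (-3 - 1)²*187)/35542 + 206422/((5*(-288)*(-346))) = (12 + (-4)²*187)*(1/35542) + 206422/498240 = (12 + 16*187)*(1/35542) + 206422*(1/498240) = (12 + 2992)*(1/35542) + 103211/249120 = 3004*(1/35542) + 103211/249120 = 1502/17771 + 103211/249120 = 2208340921/4427111520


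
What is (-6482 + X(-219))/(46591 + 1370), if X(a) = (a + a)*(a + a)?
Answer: 185362/47961 ≈ 3.8648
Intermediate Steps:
X(a) = 4*a² (X(a) = (2*a)*(2*a) = 4*a²)
(-6482 + X(-219))/(46591 + 1370) = (-6482 + 4*(-219)²)/(46591 + 1370) = (-6482 + 4*47961)/47961 = (-6482 + 191844)*(1/47961) = 185362*(1/47961) = 185362/47961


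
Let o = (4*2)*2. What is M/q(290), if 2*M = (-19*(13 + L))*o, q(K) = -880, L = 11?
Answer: 228/55 ≈ 4.1455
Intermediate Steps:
o = 16 (o = 8*2 = 16)
M = -3648 (M = (-19*(13 + 11)*16)/2 = (-19*24*16)/2 = (-456*16)/2 = (1/2)*(-7296) = -3648)
M/q(290) = -3648/(-880) = -3648*(-1/880) = 228/55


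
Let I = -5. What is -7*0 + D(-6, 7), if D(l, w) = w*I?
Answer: -35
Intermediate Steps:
D(l, w) = -5*w (D(l, w) = w*(-5) = -5*w)
-7*0 + D(-6, 7) = -7*0 - 5*7 = 0 - 35 = -35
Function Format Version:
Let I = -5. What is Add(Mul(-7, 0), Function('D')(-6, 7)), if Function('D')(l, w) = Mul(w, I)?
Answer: -35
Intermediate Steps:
Function('D')(l, w) = Mul(-5, w) (Function('D')(l, w) = Mul(w, -5) = Mul(-5, w))
Add(Mul(-7, 0), Function('D')(-6, 7)) = Add(Mul(-7, 0), Mul(-5, 7)) = Add(0, -35) = -35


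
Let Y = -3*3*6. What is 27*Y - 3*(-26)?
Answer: -1380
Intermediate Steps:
Y = -54 (Y = -9*6 = -54)
27*Y - 3*(-26) = 27*(-54) - 3*(-26) = -1458 + 78 = -1380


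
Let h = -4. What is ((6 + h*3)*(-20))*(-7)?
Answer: -840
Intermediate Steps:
((6 + h*3)*(-20))*(-7) = ((6 - 4*3)*(-20))*(-7) = ((6 - 12)*(-20))*(-7) = -6*(-20)*(-7) = 120*(-7) = -840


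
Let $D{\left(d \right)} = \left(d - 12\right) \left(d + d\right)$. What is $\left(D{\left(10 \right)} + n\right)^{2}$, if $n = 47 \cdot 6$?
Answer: $58564$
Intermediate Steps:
$D{\left(d \right)} = 2 d \left(-12 + d\right)$ ($D{\left(d \right)} = \left(-12 + d\right) 2 d = 2 d \left(-12 + d\right)$)
$n = 282$
$\left(D{\left(10 \right)} + n\right)^{2} = \left(2 \cdot 10 \left(-12 + 10\right) + 282\right)^{2} = \left(2 \cdot 10 \left(-2\right) + 282\right)^{2} = \left(-40 + 282\right)^{2} = 242^{2} = 58564$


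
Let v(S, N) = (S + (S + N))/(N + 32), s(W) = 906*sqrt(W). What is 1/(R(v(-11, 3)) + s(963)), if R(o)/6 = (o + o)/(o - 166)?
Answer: -36917/746050614374039 + 5130563391*sqrt(107)/1492101228748078 ≈ 3.5568e-5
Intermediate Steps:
v(S, N) = (N + 2*S)/(32 + N) (v(S, N) = (S + (N + S))/(32 + N) = (N + 2*S)/(32 + N))
R(o) = 12*o/(-166 + o) (R(o) = 6*((o + o)/(o - 166)) = 6*((2*o)/(-166 + o)) = 6*(2*o/(-166 + o)) = 12*o/(-166 + o))
1/(R(v(-11, 3)) + s(963)) = 1/(12*((3 + 2*(-11))/(32 + 3))/(-166 + (3 + 2*(-11))/(32 + 3)) + 906*sqrt(963)) = 1/(12*((3 - 22)/35)/(-166 + (3 - 22)/35) + 906*(3*sqrt(107))) = 1/(12*((1/35)*(-19))/(-166 + (1/35)*(-19)) + 2718*sqrt(107)) = 1/(12*(-19/35)/(-166 - 19/35) + 2718*sqrt(107)) = 1/(12*(-19/35)/(-5829/35) + 2718*sqrt(107)) = 1/(12*(-19/35)*(-35/5829) + 2718*sqrt(107)) = 1/(76/1943 + 2718*sqrt(107))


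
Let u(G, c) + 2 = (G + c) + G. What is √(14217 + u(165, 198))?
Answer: √14743 ≈ 121.42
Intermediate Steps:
u(G, c) = -2 + c + 2*G (u(G, c) = -2 + ((G + c) + G) = -2 + (c + 2*G) = -2 + c + 2*G)
√(14217 + u(165, 198)) = √(14217 + (-2 + 198 + 2*165)) = √(14217 + (-2 + 198 + 330)) = √(14217 + 526) = √14743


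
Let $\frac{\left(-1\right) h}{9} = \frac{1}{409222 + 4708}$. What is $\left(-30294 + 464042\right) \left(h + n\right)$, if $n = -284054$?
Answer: $- \frac{25499713586192146}{206965} \approx -1.2321 \cdot 10^{11}$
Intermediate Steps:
$h = - \frac{9}{413930}$ ($h = - \frac{9}{409222 + 4708} = - \frac{9}{413930} \approx -2.1743 \cdot 10^{-5}$)
$\left(-30294 + 464042\right) \left(h + n\right) = \left(-30294 + 464042\right) \left(- \frac{9}{413930} - 284054\right) = 433748 \left(- \frac{117578472229}{413930}\right) = - \frac{25499713586192146}{206965}$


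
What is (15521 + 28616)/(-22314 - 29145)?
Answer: -44137/51459 ≈ -0.85771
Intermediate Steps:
(15521 + 28616)/(-22314 - 29145) = 44137/(-51459) = 44137*(-1/51459) = -44137/51459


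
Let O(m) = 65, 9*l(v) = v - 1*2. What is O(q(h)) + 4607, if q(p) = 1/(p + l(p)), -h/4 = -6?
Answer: 4672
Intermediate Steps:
l(v) = -2/9 + v/9 (l(v) = (v - 1*2)/9 = (v - 2)/9 = (-2 + v)/9 = -2/9 + v/9)
h = 24 (h = -4*(-6) = 24)
q(p) = 1/(-2/9 + 10*p/9) (q(p) = 1/(p + (-2/9 + p/9)) = 1/(-2/9 + 10*p/9))
O(q(h)) + 4607 = 65 + 4607 = 4672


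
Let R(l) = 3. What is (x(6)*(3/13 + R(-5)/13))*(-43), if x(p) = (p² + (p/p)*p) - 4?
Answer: -9804/13 ≈ -754.15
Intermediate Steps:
x(p) = -4 + p + p² (x(p) = (p² + 1*p) - 4 = (p² + p) - 4 = (p + p²) - 4 = -4 + p + p²)
(x(6)*(3/13 + R(-5)/13))*(-43) = ((-4 + 6 + 6²)*(3/13 + 3/13))*(-43) = ((-4 + 6 + 36)*(3*(1/13) + 3*(1/13)))*(-43) = (38*(3/13 + 3/13))*(-43) = (38*(6/13))*(-43) = (228/13)*(-43) = -9804/13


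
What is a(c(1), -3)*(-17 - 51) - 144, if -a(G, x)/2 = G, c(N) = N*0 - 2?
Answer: -416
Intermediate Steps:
c(N) = -2 (c(N) = 0 - 2 = -2)
a(G, x) = -2*G
a(c(1), -3)*(-17 - 51) - 144 = (-2*(-2))*(-17 - 51) - 144 = 4*(-68) - 144 = -272 - 144 = -416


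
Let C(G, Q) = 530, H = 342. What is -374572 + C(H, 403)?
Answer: -374042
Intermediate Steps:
-374572 + C(H, 403) = -374572 + 530 = -374042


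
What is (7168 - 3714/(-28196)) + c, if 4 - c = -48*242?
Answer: 264875081/14098 ≈ 18788.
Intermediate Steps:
c = 11620 (c = 4 - (-48)*242 = 4 - 1*(-11616) = 4 + 11616 = 11620)
(7168 - 3714/(-28196)) + c = (7168 - 3714/(-28196)) + 11620 = (7168 - 3714*(-1/28196)) + 11620 = (7168 + 1857/14098) + 11620 = 101056321/14098 + 11620 = 264875081/14098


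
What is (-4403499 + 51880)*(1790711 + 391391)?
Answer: -9495676523138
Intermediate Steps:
(-4403499 + 51880)*(1790711 + 391391) = -4351619*2182102 = -9495676523138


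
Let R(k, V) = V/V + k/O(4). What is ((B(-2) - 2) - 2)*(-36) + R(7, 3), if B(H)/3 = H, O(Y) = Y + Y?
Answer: 2895/8 ≈ 361.88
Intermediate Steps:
O(Y) = 2*Y
B(H) = 3*H
R(k, V) = 1 + k/8 (R(k, V) = V/V + k/((2*4)) = 1 + k/8)
((B(-2) - 2) - 2)*(-36) + R(7, 3) = ((3*(-2) - 2) - 2)*(-36) + (1 + (⅛)*7) = ((-6 - 2) - 2)*(-36) + (1 + 7/8) = (-8 - 2)*(-36) + 15/8 = -10*(-36) + 15/8 = 360 + 15/8 = 2895/8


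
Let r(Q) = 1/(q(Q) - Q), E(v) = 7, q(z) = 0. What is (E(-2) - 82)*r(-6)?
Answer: -25/2 ≈ -12.500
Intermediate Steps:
r(Q) = -1/Q (r(Q) = 1/(0 - Q) = 1/(-Q) = -1/Q)
(E(-2) - 82)*r(-6) = (7 - 82)*(-1/(-6)) = -(-75)*(-1)/6 = -75*⅙ = -25/2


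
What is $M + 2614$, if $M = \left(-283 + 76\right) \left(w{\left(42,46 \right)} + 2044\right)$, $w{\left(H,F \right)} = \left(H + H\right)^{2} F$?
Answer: $-67607726$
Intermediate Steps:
$w{\left(H,F \right)} = 4 F H^{2}$ ($w{\left(H,F \right)} = \left(2 H\right)^{2} F = 4 H^{2} F = 4 F H^{2}$)
$M = -67610340$ ($M = \left(-283 + 76\right) \left(4 \cdot 46 \cdot 42^{2} + 2044\right) = - 207 \left(4 \cdot 46 \cdot 1764 + 2044\right) = - 207 \left(324576 + 2044\right) = \left(-207\right) 326620 = -67610340$)
$M + 2614 = -67610340 + 2614 = -67607726$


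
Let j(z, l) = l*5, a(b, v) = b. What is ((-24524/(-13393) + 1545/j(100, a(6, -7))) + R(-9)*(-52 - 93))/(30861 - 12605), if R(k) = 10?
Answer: -37411173/489005216 ≈ -0.076505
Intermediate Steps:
j(z, l) = 5*l
((-24524/(-13393) + 1545/j(100, a(6, -7))) + R(-9)*(-52 - 93))/(30861 - 12605) = ((-24524/(-13393) + 1545/((5*6))) + 10*(-52 - 93))/(30861 - 12605) = ((-24524*(-1/13393) + 1545/30) + 10*(-145))/18256 = ((24524/13393 + 1545*(1/30)) - 1450)*(1/18256) = ((24524/13393 + 103/2) - 1450)*(1/18256) = (1428527/26786 - 1450)*(1/18256) = -37411173/26786*1/18256 = -37411173/489005216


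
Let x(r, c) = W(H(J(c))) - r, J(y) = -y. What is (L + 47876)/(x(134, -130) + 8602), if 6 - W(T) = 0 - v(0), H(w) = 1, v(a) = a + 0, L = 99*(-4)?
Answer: 23740/4237 ≈ 5.6030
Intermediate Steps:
L = -396
v(a) = a
W(T) = 6 (W(T) = 6 - (0 - 1*0) = 6 - (0 + 0) = 6 - 1*0 = 6 + 0 = 6)
x(r, c) = 6 - r
(L + 47876)/(x(134, -130) + 8602) = (-396 + 47876)/((6 - 1*134) + 8602) = 47480/((6 - 134) + 8602) = 47480/(-128 + 8602) = 47480/8474 = 47480*(1/8474) = 23740/4237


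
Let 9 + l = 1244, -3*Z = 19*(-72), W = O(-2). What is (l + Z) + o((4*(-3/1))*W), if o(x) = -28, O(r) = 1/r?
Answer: 1663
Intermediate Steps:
W = -½ (W = 1/(-2) = -½ ≈ -0.50000)
Z = 456 (Z = -19*(-72)/3 = -⅓*(-1368) = 456)
l = 1235 (l = -9 + 1244 = 1235)
(l + Z) + o((4*(-3/1))*W) = (1235 + 456) - 28 = 1691 - 28 = 1663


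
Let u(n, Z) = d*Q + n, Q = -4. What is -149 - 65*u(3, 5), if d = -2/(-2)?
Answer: -84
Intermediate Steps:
d = 1 (d = -2*(-1/2) = 1)
u(n, Z) = -4 + n (u(n, Z) = 1*(-4) + n = -4 + n)
-149 - 65*u(3, 5) = -149 - 65*(-4 + 3) = -149 - 65*(-1) = -149 + 65 = -84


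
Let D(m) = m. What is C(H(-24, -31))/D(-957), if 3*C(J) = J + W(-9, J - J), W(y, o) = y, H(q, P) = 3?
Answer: 2/957 ≈ 0.0020899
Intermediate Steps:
C(J) = -3 + J/3 (C(J) = (J - 9)/3 = (-9 + J)/3 = -3 + J/3)
C(H(-24, -31))/D(-957) = (-3 + (1/3)*3)/(-957) = (-3 + 1)*(-1/957) = -2*(-1/957) = 2/957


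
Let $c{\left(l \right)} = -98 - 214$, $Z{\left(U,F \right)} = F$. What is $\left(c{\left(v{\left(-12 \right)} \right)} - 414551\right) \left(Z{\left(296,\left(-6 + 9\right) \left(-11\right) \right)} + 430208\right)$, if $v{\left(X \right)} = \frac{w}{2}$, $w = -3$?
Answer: $-178463691025$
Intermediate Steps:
$v{\left(X \right)} = - \frac{3}{2}$
$c{\left(l \right)} = -312$
$\left(c{\left(v{\left(-12 \right)} \right)} - 414551\right) \left(Z{\left(296,\left(-6 + 9\right) \left(-11\right) \right)} + 430208\right) = \left(-312 - 414551\right) \left(\left(-6 + 9\right) \left(-11\right) + 430208\right) = - 414863 \left(3 \left(-11\right) + 430208\right) = - 414863 \left(-33 + 430208\right) = \left(-414863\right) 430175 = -178463691025$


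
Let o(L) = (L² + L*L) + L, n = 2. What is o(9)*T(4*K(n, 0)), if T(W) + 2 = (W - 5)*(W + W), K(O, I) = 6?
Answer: 155610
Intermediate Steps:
T(W) = -2 + 2*W*(-5 + W) (T(W) = -2 + (W - 5)*(W + W) = -2 + (-5 + W)*(2*W) = -2 + 2*W*(-5 + W))
o(L) = L + 2*L² (o(L) = (L² + L²) + L = 2*L² + L = L + 2*L²)
o(9)*T(4*K(n, 0)) = (9*(1 + 2*9))*(-2 - 40*6 + 2*(4*6)²) = (9*(1 + 18))*(-2 - 10*24 + 2*24²) = (9*19)*(-2 - 240 + 2*576) = 171*(-2 - 240 + 1152) = 171*910 = 155610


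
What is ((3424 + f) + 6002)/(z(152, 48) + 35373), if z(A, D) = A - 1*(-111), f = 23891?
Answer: 33317/35636 ≈ 0.93493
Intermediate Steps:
z(A, D) = 111 + A (z(A, D) = A + 111 = 111 + A)
((3424 + f) + 6002)/(z(152, 48) + 35373) = ((3424 + 23891) + 6002)/((111 + 152) + 35373) = (27315 + 6002)/(263 + 35373) = 33317/35636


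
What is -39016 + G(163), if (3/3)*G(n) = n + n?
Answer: -38690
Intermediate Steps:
G(n) = 2*n (G(n) = n + n = 2*n)
-39016 + G(163) = -39016 + 2*163 = -39016 + 326 = -38690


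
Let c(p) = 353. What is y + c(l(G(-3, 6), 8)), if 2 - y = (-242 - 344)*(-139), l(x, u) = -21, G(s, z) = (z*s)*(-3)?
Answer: -81099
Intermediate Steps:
G(s, z) = -3*s*z (G(s, z) = (s*z)*(-3) = -3*s*z)
y = -81452 (y = 2 - (-242 - 344)*(-139) = 2 - (-586)*(-139) = 2 - 1*81454 = 2 - 81454 = -81452)
y + c(l(G(-3, 6), 8)) = -81452 + 353 = -81099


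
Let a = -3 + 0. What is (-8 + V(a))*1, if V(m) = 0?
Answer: -8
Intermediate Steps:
a = -3
(-8 + V(a))*1 = (-8 + 0)*1 = -8*1 = -8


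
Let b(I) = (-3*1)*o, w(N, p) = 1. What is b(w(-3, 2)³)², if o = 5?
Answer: 225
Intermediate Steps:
b(I) = -15 (b(I) = -3*1*5 = -3*5 = -15)
b(w(-3, 2)³)² = (-15)² = 225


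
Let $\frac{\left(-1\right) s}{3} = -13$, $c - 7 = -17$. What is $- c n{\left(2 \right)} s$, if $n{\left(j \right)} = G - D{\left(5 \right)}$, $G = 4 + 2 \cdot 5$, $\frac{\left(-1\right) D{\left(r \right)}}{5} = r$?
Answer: $15210$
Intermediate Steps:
$c = -10$ ($c = 7 - 17 = -10$)
$D{\left(r \right)} = - 5 r$
$s = 39$ ($s = \left(-3\right) \left(-13\right) = 39$)
$G = 14$ ($G = 4 + 10 = 14$)
$n{\left(j \right)} = 39$ ($n{\left(j \right)} = 14 - \left(-5\right) 5 = 14 - -25 = 14 + 25 = 39$)
$- c n{\left(2 \right)} s = \left(-1\right) \left(-10\right) 39 \cdot 39 = 10 \cdot 39 \cdot 39 = 390 \cdot 39 = 15210$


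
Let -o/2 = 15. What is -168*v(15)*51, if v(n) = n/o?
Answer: 4284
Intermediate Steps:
o = -30 (o = -2*15 = -30)
v(n) = -n/30 (v(n) = n/(-30) = n*(-1/30) = -n/30)
-168*v(15)*51 = -(-28)*15/5*51 = -168*(-½)*51 = 84*51 = 4284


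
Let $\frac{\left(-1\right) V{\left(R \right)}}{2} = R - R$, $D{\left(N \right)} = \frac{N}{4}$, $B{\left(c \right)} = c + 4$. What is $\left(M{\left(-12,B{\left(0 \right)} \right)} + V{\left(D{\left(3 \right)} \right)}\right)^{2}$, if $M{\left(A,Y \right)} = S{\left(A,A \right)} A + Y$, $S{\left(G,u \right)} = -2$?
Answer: $784$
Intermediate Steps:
$B{\left(c \right)} = 4 + c$
$M{\left(A,Y \right)} = Y - 2 A$ ($M{\left(A,Y \right)} = - 2 A + Y = Y - 2 A$)
$D{\left(N \right)} = \frac{N}{4}$ ($D{\left(N \right)} = N \frac{1}{4} = \frac{N}{4}$)
$V{\left(R \right)} = 0$ ($V{\left(R \right)} = - 2 \left(R - R\right) = \left(-2\right) 0 = 0$)
$\left(M{\left(-12,B{\left(0 \right)} \right)} + V{\left(D{\left(3 \right)} \right)}\right)^{2} = \left(\left(\left(4 + 0\right) - -24\right) + 0\right)^{2} = \left(\left(4 + 24\right) + 0\right)^{2} = \left(28 + 0\right)^{2} = 28^{2} = 784$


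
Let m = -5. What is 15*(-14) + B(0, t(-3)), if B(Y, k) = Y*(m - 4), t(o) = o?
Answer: -210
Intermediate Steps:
B(Y, k) = -9*Y (B(Y, k) = Y*(-5 - 4) = Y*(-9) = -9*Y)
15*(-14) + B(0, t(-3)) = 15*(-14) - 9*0 = -210 + 0 = -210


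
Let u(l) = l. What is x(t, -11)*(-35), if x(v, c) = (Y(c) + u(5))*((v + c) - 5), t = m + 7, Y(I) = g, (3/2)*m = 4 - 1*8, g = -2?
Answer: 1225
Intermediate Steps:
m = -8/3 (m = 2*(4 - 1*8)/3 = 2*(4 - 8)/3 = (⅔)*(-4) = -8/3 ≈ -2.6667)
Y(I) = -2
t = 13/3 (t = -8/3 + 7 = 13/3 ≈ 4.3333)
x(v, c) = -15 + 3*c + 3*v (x(v, c) = (-2 + 5)*((v + c) - 5) = 3*((c + v) - 5) = 3*(-5 + c + v) = -15 + 3*c + 3*v)
x(t, -11)*(-35) = (-15 + 3*(-11) + 3*(13/3))*(-35) = (-15 - 33 + 13)*(-35) = -35*(-35) = 1225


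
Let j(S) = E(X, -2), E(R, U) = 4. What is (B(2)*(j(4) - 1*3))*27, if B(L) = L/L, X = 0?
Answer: 27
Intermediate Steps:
j(S) = 4
B(L) = 1
(B(2)*(j(4) - 1*3))*27 = (1*(4 - 1*3))*27 = (1*(4 - 3))*27 = (1*1)*27 = 1*27 = 27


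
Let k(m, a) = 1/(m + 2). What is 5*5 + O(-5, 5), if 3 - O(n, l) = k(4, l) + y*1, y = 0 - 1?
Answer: 173/6 ≈ 28.833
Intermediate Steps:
k(m, a) = 1/(2 + m)
y = -1
O(n, l) = 23/6 (O(n, l) = 3 - (1/(2 + 4) - 1*1) = 3 - (1/6 - 1) = 3 - 1*(-5/6) = 3 + 5/6 = 23/6)
5*5 + O(-5, 5) = 5*5 + 23/6 = 25 + 23/6 = 173/6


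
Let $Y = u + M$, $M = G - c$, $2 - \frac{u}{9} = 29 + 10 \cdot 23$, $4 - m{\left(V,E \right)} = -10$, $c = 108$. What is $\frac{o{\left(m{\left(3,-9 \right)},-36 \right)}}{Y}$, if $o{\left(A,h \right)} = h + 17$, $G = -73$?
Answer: $\frac{19}{2494} \approx 0.0076183$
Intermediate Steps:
$m{\left(V,E \right)} = 14$ ($m{\left(V,E \right)} = 4 - -10 = 4 + 10 = 14$)
$o{\left(A,h \right)} = 17 + h$
$u = -2313$ ($u = 18 - 9 \left(29 + 10 \cdot 23\right) = 18 - 9 \left(29 + 230\right) = 18 - 2331 = -2313$)
$M = -181$ ($M = -73 - 108 = -181$)
$Y = -2494$ ($Y = -2313 - 181 = -2494$)
$\frac{o{\left(m{\left(3,-9 \right)},-36 \right)}}{Y} = \frac{17 - 36}{-2494} = \left(-19\right) \left(- \frac{1}{2494}\right) = \frac{19}{2494}$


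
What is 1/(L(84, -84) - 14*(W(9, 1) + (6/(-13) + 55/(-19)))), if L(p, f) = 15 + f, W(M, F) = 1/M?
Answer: -2223/52391 ≈ -0.042431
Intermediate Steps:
1/(L(84, -84) - 14*(W(9, 1) + (6/(-13) + 55/(-19)))) = 1/((15 - 84) - 14*(1/9 + (6/(-13) + 55/(-19)))) = 1/(-69 - 14*(⅑ + (6*(-1/13) + 55*(-1/19)))) = 1/(-69 - 14*(⅑ + (-6/13 - 55/19))) = 1/(-69 - 14*(⅑ - 829/247)) = 1/(-69 - 14*(-7214/2223)) = 1/(-69 + 100996/2223) = 1/(-52391/2223) = -2223/52391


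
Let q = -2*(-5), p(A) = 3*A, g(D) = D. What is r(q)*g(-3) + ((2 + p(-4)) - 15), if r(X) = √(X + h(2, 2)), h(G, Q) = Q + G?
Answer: -25 - 3*√14 ≈ -36.225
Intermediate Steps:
h(G, Q) = G + Q
q = 10
r(X) = √(4 + X) (r(X) = √(X + (2 + 2)) = √(X + 4) = √(4 + X))
r(q)*g(-3) + ((2 + p(-4)) - 15) = √(4 + 10)*(-3) + ((2 + 3*(-4)) - 15) = √14*(-3) + ((2 - 12) - 15) = -3*√14 + (-10 - 15) = -3*√14 - 25 = -25 - 3*√14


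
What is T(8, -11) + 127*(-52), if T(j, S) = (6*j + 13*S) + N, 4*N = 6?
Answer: -13395/2 ≈ -6697.5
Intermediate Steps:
N = 3/2 (N = (1/4)*6 = 3/2 ≈ 1.5000)
T(j, S) = 3/2 + 6*j + 13*S (T(j, S) = (6*j + 13*S) + 3/2 = 3/2 + 6*j + 13*S)
T(8, -11) + 127*(-52) = (3/2 + 6*8 + 13*(-11)) + 127*(-52) = (3/2 + 48 - 143) - 6604 = -187/2 - 6604 = -13395/2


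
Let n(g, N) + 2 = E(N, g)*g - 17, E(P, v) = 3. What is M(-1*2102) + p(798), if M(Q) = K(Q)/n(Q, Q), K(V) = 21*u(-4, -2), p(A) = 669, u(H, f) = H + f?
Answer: 4231551/6325 ≈ 669.02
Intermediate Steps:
n(g, N) = -19 + 3*g (n(g, N) = -2 + (3*g - 17) = -2 + (-17 + 3*g) = -19 + 3*g)
K(V) = -126 (K(V) = 21*(-4 - 2) = 21*(-6) = -126)
M(Q) = -126/(-19 + 3*Q)
M(-1*2102) + p(798) = -126/(-19 + 3*(-1*2102)) + 669 = -126/(-19 + 3*(-2102)) + 669 = -126/(-19 - 6306) + 669 = -126/(-6325) + 669 = -126*(-1/6325) + 669 = 126/6325 + 669 = 4231551/6325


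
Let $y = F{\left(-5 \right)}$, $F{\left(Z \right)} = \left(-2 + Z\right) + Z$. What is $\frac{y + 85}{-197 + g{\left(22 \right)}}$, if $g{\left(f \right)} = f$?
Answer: $- \frac{73}{175} \approx -0.41714$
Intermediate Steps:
$F{\left(Z \right)} = -2 + 2 Z$
$y = -12$ ($y = -2 + 2 \left(-5\right) = -2 - 10 = -12$)
$\frac{y + 85}{-197 + g{\left(22 \right)}} = \frac{-12 + 85}{-197 + 22} = \frac{73}{-175} = 73 \left(- \frac{1}{175}\right) = - \frac{73}{175}$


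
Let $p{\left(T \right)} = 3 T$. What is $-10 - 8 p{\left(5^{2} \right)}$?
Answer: $-610$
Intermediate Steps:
$-10 - 8 p{\left(5^{2} \right)} = -10 - 8 \cdot 3 \cdot 5^{2} = -10 - 8 \cdot 3 \cdot 25 = -10 - 600 = -610$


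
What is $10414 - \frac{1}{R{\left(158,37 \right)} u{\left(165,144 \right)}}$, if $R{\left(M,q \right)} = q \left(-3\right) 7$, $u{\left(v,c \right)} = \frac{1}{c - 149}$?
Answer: $\frac{8091673}{777} \approx 10414.0$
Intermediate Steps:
$u{\left(v,c \right)} = \frac{1}{-149 + c}$
$R{\left(M,q \right)} = - 21 q$ ($R{\left(M,q \right)} = - 3 q 7 = - 21 q$)
$10414 - \frac{1}{R{\left(158,37 \right)} u{\left(165,144 \right)}} = 10414 - \frac{1}{\left(-21\right) 37 \frac{1}{-149 + 144}} = 10414 - \frac{1}{\left(-777\right) \frac{1}{-5}} = 10414 - - \frac{1}{777 \left(- \frac{1}{5}\right)} = 10414 - \left(- \frac{1}{777}\right) \left(-5\right) = 10414 - \frac{5}{777} = \frac{8091673}{777}$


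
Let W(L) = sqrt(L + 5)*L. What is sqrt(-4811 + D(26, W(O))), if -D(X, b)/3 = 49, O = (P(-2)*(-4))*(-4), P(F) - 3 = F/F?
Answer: I*sqrt(4958) ≈ 70.413*I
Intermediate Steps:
P(F) = 4 (P(F) = 3 + F/F = 3 + 1 = 4)
O = 64 (O = (4*(-4))*(-4) = -16*(-4) = 64)
W(L) = L*sqrt(5 + L) (W(L) = sqrt(5 + L)*L = L*sqrt(5 + L))
D(X, b) = -147 (D(X, b) = -3*49 = -147)
sqrt(-4811 + D(26, W(O))) = sqrt(-4811 - 147) = sqrt(-4958) = I*sqrt(4958)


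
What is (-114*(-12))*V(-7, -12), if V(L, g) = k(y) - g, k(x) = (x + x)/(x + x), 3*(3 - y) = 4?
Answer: 17784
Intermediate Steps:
y = 5/3 (y = 3 - 1/3*4 = 3 - 4/3 = 5/3 ≈ 1.6667)
k(x) = 1 (k(x) = (2*x)/((2*x)) = (2*x)*(1/(2*x)) = 1)
V(L, g) = 1 - g
(-114*(-12))*V(-7, -12) = (-114*(-12))*(1 - 1*(-12)) = 1368*(1 + 12) = 1368*13 = 17784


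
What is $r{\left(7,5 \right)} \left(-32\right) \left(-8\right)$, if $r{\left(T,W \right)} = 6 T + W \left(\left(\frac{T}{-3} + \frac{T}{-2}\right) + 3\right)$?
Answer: $\frac{21376}{3} \approx 7125.3$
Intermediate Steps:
$r{\left(T,W \right)} = 6 T + W \left(3 - \frac{5 T}{6}\right)$ ($r{\left(T,W \right)} = 6 T + W \left(\left(T \left(- \frac{1}{3}\right) + T \left(- \frac{1}{2}\right)\right) + 3\right) = 6 T + W \left(\left(- \frac{T}{3} - \frac{T}{2}\right) + 3\right) = 6 T + W \left(- \frac{5 T}{6} + 3\right) = 6 T + W \left(3 - \frac{5 T}{6}\right)$)
$r{\left(7,5 \right)} \left(-32\right) \left(-8\right) = \left(3 \cdot 5 + 6 \cdot 7 - \frac{35}{6} \cdot 5\right) \left(-32\right) \left(-8\right) = \left(15 + 42 - \frac{175}{6}\right) \left(-32\right) \left(-8\right) = \frac{167}{6} \left(-32\right) \left(-8\right) = \left(- \frac{2672}{3}\right) \left(-8\right) = \frac{21376}{3}$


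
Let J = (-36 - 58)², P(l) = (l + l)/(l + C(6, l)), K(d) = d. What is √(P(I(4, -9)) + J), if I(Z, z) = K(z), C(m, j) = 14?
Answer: √220810/5 ≈ 93.981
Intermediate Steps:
I(Z, z) = z
P(l) = 2*l/(14 + l) (P(l) = (l + l)/(l + 14) = (2*l)/(14 + l) = 2*l/(14 + l))
J = 8836 (J = (-94)² = 8836)
√(P(I(4, -9)) + J) = √(2*(-9)/(14 - 9) + 8836) = √(2*(-9)/5 + 8836) = √(2*(-9)*(⅕) + 8836) = √(-18/5 + 8836) = √(44162/5) = √220810/5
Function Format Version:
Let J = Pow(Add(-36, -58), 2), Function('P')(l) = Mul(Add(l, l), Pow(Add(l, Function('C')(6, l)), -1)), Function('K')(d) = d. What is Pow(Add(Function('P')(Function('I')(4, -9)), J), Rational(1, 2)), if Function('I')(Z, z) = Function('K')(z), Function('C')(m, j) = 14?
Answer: Mul(Rational(1, 5), Pow(220810, Rational(1, 2))) ≈ 93.981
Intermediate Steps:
Function('I')(Z, z) = z
Function('P')(l) = Mul(2, l, Pow(Add(14, l), -1)) (Function('P')(l) = Mul(Add(l, l), Pow(Add(l, 14), -1)) = Mul(Mul(2, l), Pow(Add(14, l), -1)) = Mul(2, l, Pow(Add(14, l), -1)))
J = 8836 (J = Pow(-94, 2) = 8836)
Pow(Add(Function('P')(Function('I')(4, -9)), J), Rational(1, 2)) = Pow(Add(Mul(2, -9, Pow(Add(14, -9), -1)), 8836), Rational(1, 2)) = Pow(Add(Mul(2, -9, Pow(5, -1)), 8836), Rational(1, 2)) = Pow(Add(Mul(2, -9, Rational(1, 5)), 8836), Rational(1, 2)) = Pow(Add(Rational(-18, 5), 8836), Rational(1, 2)) = Pow(Rational(44162, 5), Rational(1, 2)) = Mul(Rational(1, 5), Pow(220810, Rational(1, 2)))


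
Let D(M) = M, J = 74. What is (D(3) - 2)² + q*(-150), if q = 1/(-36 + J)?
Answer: -56/19 ≈ -2.9474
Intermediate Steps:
q = 1/38 (q = 1/(-36 + 74) = 1/38 ≈ 0.026316)
(D(3) - 2)² + q*(-150) = (3 - 2)² + (1/38)*(-150) = 1² - 75/19 = 1 - 75/19 = -56/19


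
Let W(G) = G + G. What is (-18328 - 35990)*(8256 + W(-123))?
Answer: -435087180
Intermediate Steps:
W(G) = 2*G
(-18328 - 35990)*(8256 + W(-123)) = (-18328 - 35990)*(8256 + 2*(-123)) = -54318*(8256 - 246) = -54318*8010 = -435087180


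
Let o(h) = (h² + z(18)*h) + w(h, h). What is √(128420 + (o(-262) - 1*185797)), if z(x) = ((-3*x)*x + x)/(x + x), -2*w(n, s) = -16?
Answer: √18218 ≈ 134.97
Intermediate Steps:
w(n, s) = 8 (w(n, s) = -½*(-16) = 8)
z(x) = (x - 3*x²)/(2*x) (z(x) = (-3*x² + x)/((2*x)) = (x - 3*x²)*(1/(2*x)) = (x - 3*x²)/(2*x))
o(h) = 8 + h² - 53*h/2 (o(h) = (h² + (½ - 3/2*18)*h) + 8 = (h² + (½ - 27)*h) + 8 = (h² - 53*h/2) + 8 = 8 + h² - 53*h/2)
√(128420 + (o(-262) - 1*185797)) = √(128420 + ((8 + (-262)² - 53/2*(-262)) - 1*185797)) = √(128420 + ((8 + 68644 + 6943) - 185797)) = √(128420 + (75595 - 185797)) = √(128420 - 110202) = √18218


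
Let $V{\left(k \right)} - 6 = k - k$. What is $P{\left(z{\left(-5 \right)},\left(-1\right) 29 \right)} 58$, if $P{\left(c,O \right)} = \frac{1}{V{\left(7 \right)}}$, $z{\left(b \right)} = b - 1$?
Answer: $\frac{29}{3} \approx 9.6667$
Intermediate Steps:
$V{\left(k \right)} = 6$ ($V{\left(k \right)} = 6 + \left(k - k\right) = 6 + 0 = 6$)
$z{\left(b \right)} = -1 + b$
$P{\left(c,O \right)} = \frac{1}{6}$
$P{\left(z{\left(-5 \right)},\left(-1\right) 29 \right)} 58 = \frac{1}{6} \cdot 58 = \frac{29}{3}$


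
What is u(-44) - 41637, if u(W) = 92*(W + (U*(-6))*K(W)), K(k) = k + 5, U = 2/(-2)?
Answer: -67213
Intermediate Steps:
U = -1 (U = 2*(-½) = -1)
K(k) = 5 + k
u(W) = 2760 + 644*W (u(W) = 92*(W + (-1*(-6))*(5 + W)) = 92*(W + 6*(5 + W)) = 92*(W + (30 + 6*W)) = 92*(30 + 7*W) = 2760 + 644*W)
u(-44) - 41637 = (2760 + 644*(-44)) - 41637 = (2760 - 28336) - 41637 = -25576 - 41637 = -67213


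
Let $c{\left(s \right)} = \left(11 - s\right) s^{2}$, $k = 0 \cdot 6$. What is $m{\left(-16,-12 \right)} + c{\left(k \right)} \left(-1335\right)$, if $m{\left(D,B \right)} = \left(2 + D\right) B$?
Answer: $168$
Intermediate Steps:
$m{\left(D,B \right)} = B \left(2 + D\right)$
$k = 0$
$c{\left(s \right)} = s^{2} \left(11 - s\right)$
$m{\left(-16,-12 \right)} + c{\left(k \right)} \left(-1335\right) = - 12 \left(2 - 16\right) + 0^{2} \left(11 - 0\right) \left(-1335\right) = \left(-12\right) \left(-14\right) + 0 \left(11 + 0\right) \left(-1335\right) = 168 + 0 \cdot 11 \left(-1335\right) = 168 + 0 \left(-1335\right) = 168 + 0 = 168$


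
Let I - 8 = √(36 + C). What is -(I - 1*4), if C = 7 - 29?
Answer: -4 - √14 ≈ -7.7417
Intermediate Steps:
C = -22
I = 8 + √14 (I = 8 + √(36 - 22) = 8 + √14 ≈ 11.742)
-(I - 1*4) = -((8 + √14) - 1*4) = -((8 + √14) - 4) = -(4 + √14) = -4 - √14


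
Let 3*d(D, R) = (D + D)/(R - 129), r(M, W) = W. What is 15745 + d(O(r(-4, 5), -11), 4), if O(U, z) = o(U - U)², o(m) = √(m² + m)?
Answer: 15745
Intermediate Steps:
o(m) = √(m + m²)
O(U, z) = 0 (O(U, z) = (√((U - U)*(1 + (U - U))))² = (√(0*(1 + 0)))² = (√(0*1))² = (√0)² = 0² = 0)
d(D, R) = 2*D/(3*(-129 + R)) (d(D, R) = ((D + D)/(R - 129))/3 = ((2*D)/(-129 + R))/3 = (2*D/(-129 + R))/3 = 2*D/(3*(-129 + R)))
15745 + d(O(r(-4, 5), -11), 4) = 15745 + (⅔)*0/(-129 + 4) = 15745 + (⅔)*0/(-125) = 15745 + (⅔)*0*(-1/125) = 15745 + 0 = 15745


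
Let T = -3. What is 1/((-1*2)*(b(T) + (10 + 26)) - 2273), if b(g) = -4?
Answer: -1/2337 ≈ -0.00042790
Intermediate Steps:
1/((-1*2)*(b(T) + (10 + 26)) - 2273) = 1/((-1*2)*(-4 + (10 + 26)) - 2273) = 1/(-2*(-4 + 36) - 2273) = 1/(-2*32 - 2273) = 1/(-64 - 2273) = 1/(-2337) = -1/2337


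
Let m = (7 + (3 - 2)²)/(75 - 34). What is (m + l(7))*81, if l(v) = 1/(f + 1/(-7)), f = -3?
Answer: -8991/902 ≈ -9.9678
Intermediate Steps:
m = 8/41 (m = (7 + 1²)/41 = (7 + 1)*(1/41) = 8*(1/41) = 8/41 ≈ 0.19512)
l(v) = -7/22 (l(v) = 1/(-3 + 1/(-7)) = 1/(-3 - ⅐) = 1/(-22/7) = -7/22)
(m + l(7))*81 = (8/41 - 7/22)*81 = -111/902*81 = -8991/902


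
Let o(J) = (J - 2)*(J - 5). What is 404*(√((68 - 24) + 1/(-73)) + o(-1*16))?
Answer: 152712 + 5252*√1387/73 ≈ 1.5539e+5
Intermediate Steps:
o(J) = (-5 + J)*(-2 + J) (o(J) = (-2 + J)*(-5 + J) = (-5 + J)*(-2 + J))
404*(√((68 - 24) + 1/(-73)) + o(-1*16)) = 404*(√((68 - 24) + 1/(-73)) + (10 + (-1*16)² - (-7)*16)) = 404*(√(44 - 1/73) + (10 + (-16)² - 7*(-16))) = 404*(√(3211/73) + (10 + 256 + 112)) = 404*(13*√1387/73 + 378) = 404*(378 + 13*√1387/73) = 152712 + 5252*√1387/73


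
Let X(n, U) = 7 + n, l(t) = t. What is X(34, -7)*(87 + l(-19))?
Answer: 2788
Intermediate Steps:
X(34, -7)*(87 + l(-19)) = (7 + 34)*(87 - 19) = 41*68 = 2788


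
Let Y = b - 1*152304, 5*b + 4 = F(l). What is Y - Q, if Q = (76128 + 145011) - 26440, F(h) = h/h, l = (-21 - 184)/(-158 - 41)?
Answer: -1735018/5 ≈ -3.4700e+5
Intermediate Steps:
l = 205/199 (l = -205/(-199) = -205*(-1/199) = 205/199 ≈ 1.0302)
F(h) = 1
b = -⅗ (b = -⅘ + (⅕)*1 = -⅘ + ⅕ = -⅗ ≈ -0.60000)
Y = -761523/5 (Y = -⅗ - 1*152304 = -⅗ - 152304 = -761523/5 ≈ -1.5230e+5)
Q = 194699 (Q = 221139 - 26440 = 194699)
Y - Q = -761523/5 - 1*194699 = -761523/5 - 194699 = -1735018/5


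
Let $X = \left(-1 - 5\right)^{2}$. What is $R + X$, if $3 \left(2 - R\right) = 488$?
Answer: $- \frac{374}{3} \approx -124.67$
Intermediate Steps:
$R = - \frac{482}{3}$ ($R = 2 - \frac{488}{3} = - \frac{482}{3} \approx -160.67$)
$X = 36$ ($X = \left(-6\right)^{2} = 36$)
$R + X = - \frac{482}{3} + 36 = - \frac{374}{3}$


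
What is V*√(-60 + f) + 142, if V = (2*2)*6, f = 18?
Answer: 142 + 24*I*√42 ≈ 142.0 + 155.54*I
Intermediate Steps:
V = 24 (V = 4*6 = 24)
V*√(-60 + f) + 142 = 24*√(-60 + 18) + 142 = 24*√(-42) + 142 = 24*(I*√42) + 142 = 24*I*√42 + 142 = 142 + 24*I*√42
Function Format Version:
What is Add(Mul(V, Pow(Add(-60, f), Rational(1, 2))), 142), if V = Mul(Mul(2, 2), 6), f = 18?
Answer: Add(142, Mul(24, I, Pow(42, Rational(1, 2)))) ≈ Add(142.00, Mul(155.54, I))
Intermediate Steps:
V = 24 (V = Mul(4, 6) = 24)
Add(Mul(V, Pow(Add(-60, f), Rational(1, 2))), 142) = Add(Mul(24, Pow(Add(-60, 18), Rational(1, 2))), 142) = Add(Mul(24, Pow(-42, Rational(1, 2))), 142) = Add(Mul(24, Mul(I, Pow(42, Rational(1, 2)))), 142) = Add(Mul(24, I, Pow(42, Rational(1, 2))), 142) = Add(142, Mul(24, I, Pow(42, Rational(1, 2))))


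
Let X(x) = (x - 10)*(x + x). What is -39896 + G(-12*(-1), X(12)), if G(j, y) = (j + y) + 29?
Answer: -39807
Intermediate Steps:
X(x) = 2*x*(-10 + x) (X(x) = (-10 + x)*(2*x) = 2*x*(-10 + x))
G(j, y) = 29 + j + y
-39896 + G(-12*(-1), X(12)) = -39896 + (29 - 12*(-1) + 2*12*(-10 + 12)) = -39896 + (29 + 12 + 2*12*2) = -39896 + (29 + 12 + 48) = -39896 + 89 = -39807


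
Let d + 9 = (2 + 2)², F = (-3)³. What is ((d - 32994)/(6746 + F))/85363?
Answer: -32987/573553997 ≈ -5.7513e-5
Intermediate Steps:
F = -27
d = 7 (d = -9 + (2 + 2)² = -9 + 4² = -9 + 16 = 7)
((d - 32994)/(6746 + F))/85363 = ((7 - 32994)/(6746 - 27))/85363 = -32987/6719*(1/85363) = -32987*1/6719*(1/85363) = -32987/6719*1/85363 = -32987/573553997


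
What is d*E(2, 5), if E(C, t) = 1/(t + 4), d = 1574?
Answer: 1574/9 ≈ 174.89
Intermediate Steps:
E(C, t) = 1/(4 + t)
d*E(2, 5) = 1574/(4 + 5) = 1574/9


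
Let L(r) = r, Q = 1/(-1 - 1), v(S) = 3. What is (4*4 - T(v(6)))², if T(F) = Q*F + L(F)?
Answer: 841/4 ≈ 210.25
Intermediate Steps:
Q = -½ (Q = 1/(-2) = -½ ≈ -0.50000)
T(F) = F/2 (T(F) = -F/2 + F = F/2)
(4*4 - T(v(6)))² = (4*4 - 3/2)² = (16 - 1*3/2)² = (16 - 3/2)² = (29/2)² = 841/4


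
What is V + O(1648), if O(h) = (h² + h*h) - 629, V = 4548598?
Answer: 9979777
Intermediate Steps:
O(h) = -629 + 2*h² (O(h) = (h² + h²) - 629 = 2*h² - 629 = -629 + 2*h²)
V + O(1648) = 4548598 + (-629 + 2*1648²) = 4548598 + (-629 + 2*2715904) = 4548598 + (-629 + 5431808) = 4548598 + 5431179 = 9979777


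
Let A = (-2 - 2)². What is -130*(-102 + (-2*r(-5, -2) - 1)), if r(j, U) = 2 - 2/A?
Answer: 27755/2 ≈ 13878.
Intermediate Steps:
A = 16 (A = (-4)² = 16)
r(j, U) = 15/8 (r(j, U) = 2 - 2/16 = 2 - 1*⅛ = 2 - ⅛ = 15/8)
-130*(-102 + (-2*r(-5, -2) - 1)) = -130*(-102 + (-2*15/8 - 1)) = -130*(-102 + (-15/4 - 1)) = -130*(-102 - 19/4) = -130*(-427/4) = 27755/2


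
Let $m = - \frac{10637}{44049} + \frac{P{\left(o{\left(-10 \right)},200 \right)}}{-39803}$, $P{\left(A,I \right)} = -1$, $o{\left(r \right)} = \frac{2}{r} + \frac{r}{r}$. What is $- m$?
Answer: $\frac{423340462}{1753282347} \approx 0.24146$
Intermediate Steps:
$o{\left(r \right)} = 1 + \frac{2}{r}$ ($o{\left(r \right)} = \frac{2}{r} + 1 = 1 + \frac{2}{r}$)
$m = - \frac{423340462}{1753282347}$ ($m = - \frac{10637}{44049} - \frac{1}{-39803} = \left(-10637\right) \frac{1}{44049} - - \frac{1}{39803} = - \frac{10637}{44049} + \frac{1}{39803} = - \frac{423340462}{1753282347} \approx -0.24146$)
$- m = \left(-1\right) \left(- \frac{423340462}{1753282347}\right) = \frac{423340462}{1753282347}$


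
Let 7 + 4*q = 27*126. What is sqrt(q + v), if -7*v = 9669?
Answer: I*sqrt(104377)/14 ≈ 23.077*I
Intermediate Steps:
v = -9669/7 (v = -1/7*9669 = -9669/7 ≈ -1381.3)
q = 3395/4 (q = -7/4 + (27*126)/4 = -7/4 + (1/4)*3402 = -7/4 + 1701/2 = 3395/4 ≈ 848.75)
sqrt(q + v) = sqrt(3395/4 - 9669/7) = sqrt(-14911/28) = I*sqrt(104377)/14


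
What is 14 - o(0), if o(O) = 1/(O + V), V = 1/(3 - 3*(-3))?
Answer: 2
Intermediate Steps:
V = 1/12 (V = 1/(3 + 9) = 1/12 ≈ 0.083333)
o(O) = 1/(1/12 + O) (o(O) = 1/(O + 1/12) = 1/(1/12 + O))
14 - o(0) = 14 - 12/(1 + 12*0) = 14 - 12/(1 + 0) = 14 - 12/1 = 14 - 12 = 2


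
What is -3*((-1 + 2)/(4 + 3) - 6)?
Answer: 123/7 ≈ 17.571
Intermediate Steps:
-3*((-1 + 2)/(4 + 3) - 6) = -3*(1/7 - 6) = -3*(1*(⅐) - 6) = -3*(⅐ - 6) = -3*(-41/7) = 123/7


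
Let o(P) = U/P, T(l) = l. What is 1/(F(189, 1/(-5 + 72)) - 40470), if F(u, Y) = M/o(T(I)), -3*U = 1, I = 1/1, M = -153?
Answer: -1/40011 ≈ -2.4993e-5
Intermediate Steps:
I = 1 (I = 1*1 = 1)
U = -⅓ (U = -⅓*1 = -⅓ ≈ -0.33333)
o(P) = -1/(3*P)
F(u, Y) = 459 (F(u, Y) = -153/((-⅓/1)) = -153/((-⅓*1)) = -153/(-⅓) = -153*(-3) = 459)
1/(F(189, 1/(-5 + 72)) - 40470) = 1/(459 - 40470) = 1/(-40011) = -1/40011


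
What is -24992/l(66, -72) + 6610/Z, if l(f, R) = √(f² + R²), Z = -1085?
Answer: -1322/217 - 12496*√265/795 ≈ -261.97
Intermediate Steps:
l(f, R) = √(R² + f²)
-24992/l(66, -72) + 6610/Z = -24992/√((-72)² + 66²) + 6610/(-1085) = -24992/√(5184 + 4356) + 6610*(-1/1085) = -24992*√265/1590 - 1322/217 = -12496*√265/795 - 1322/217 = -1322/217 - 12496*√265/795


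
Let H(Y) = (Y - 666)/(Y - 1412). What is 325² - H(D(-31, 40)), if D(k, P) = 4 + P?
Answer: 72247189/684 ≈ 1.0562e+5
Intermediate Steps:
H(Y) = (-666 + Y)/(-1412 + Y)
325² - H(D(-31, 40)) = 325² - (-666 + (4 + 40))/(-1412 + (4 + 40)) = 105625 - (-666 + 44)/(-1412 + 44) = 105625 - (-622)/(-1368) = 105625 - (-1)*(-622)/1368 = 105625 - 1*311/684 = 105625 - 311/684 = 72247189/684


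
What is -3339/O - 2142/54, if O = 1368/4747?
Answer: -5301499/456 ≈ -11626.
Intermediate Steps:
O = 1368/4747 (O = 1368*(1/4747) = 1368/4747 ≈ 0.28818)
-3339/O - 2142/54 = -3339/1368/4747 - 2142/54 = -3339*4747/1368 - 2142*1/54 = -1761137/152 - 119/3 = -5301499/456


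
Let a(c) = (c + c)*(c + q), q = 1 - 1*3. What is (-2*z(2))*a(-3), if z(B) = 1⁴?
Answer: -60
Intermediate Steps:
q = -2 (q = 1 - 3 = -2)
z(B) = 1
a(c) = 2*c*(-2 + c) (a(c) = (c + c)*(c - 2) = (2*c)*(-2 + c) = 2*c*(-2 + c))
(-2*z(2))*a(-3) = (-2*1)*(2*(-3)*(-2 - 3)) = -4*(-3)*(-5) = -2*30 = -60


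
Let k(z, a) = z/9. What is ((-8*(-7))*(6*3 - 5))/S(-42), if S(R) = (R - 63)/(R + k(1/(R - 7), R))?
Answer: 1926392/6615 ≈ 291.22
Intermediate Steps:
k(z, a) = z/9 (k(z, a) = z*(⅑) = z/9)
S(R) = (-63 + R)/(R + 1/(9*(-7 + R))) (S(R) = (R - 63)/(R + 1/(9*(R - 7))) = (-63 + R)/(R + 1/(9*(-7 + R))))
((-8*(-7))*(6*3 - 5))/S(-42) = ((-8*(-7))*(6*3 - 5))/((9*(-63 - 42)*(-7 - 42)/(1 + 9*(-42)*(-7 - 42)))) = (56*(18 - 5))/((9*(-105)*(-49)/(1 + 9*(-42)*(-49)))) = (56*13)/((9*(-105)*(-49)/(1 + 18522))) = 728/((9*(-105)*(-49)/18523)) = 728/((9*(1/18523)*(-105)*(-49))) = 728/(46305/18523) = 728*(18523/46305) = 1926392/6615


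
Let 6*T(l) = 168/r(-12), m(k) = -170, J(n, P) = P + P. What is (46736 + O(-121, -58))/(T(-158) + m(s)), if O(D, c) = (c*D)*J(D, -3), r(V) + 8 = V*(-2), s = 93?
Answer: -18512/673 ≈ -27.507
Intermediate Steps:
J(n, P) = 2*P
r(V) = -8 - 2*V (r(V) = -8 + V*(-2) = -8 - 2*V)
O(D, c) = -6*D*c (O(D, c) = (c*D)*(2*(-3)) = (D*c)*(-6) = -6*D*c)
T(l) = 7/4 (T(l) = (168/(-8 - 2*(-12)))/6 = (168/(-8 + 24))/6 = (168/16)/6 = (168*(1/16))/6 = (⅙)*(21/2) = 7/4)
(46736 + O(-121, -58))/(T(-158) + m(s)) = (46736 - 6*(-121)*(-58))/(7/4 - 170) = (46736 - 42108)/(-673/4) = 4628*(-4/673) = -18512/673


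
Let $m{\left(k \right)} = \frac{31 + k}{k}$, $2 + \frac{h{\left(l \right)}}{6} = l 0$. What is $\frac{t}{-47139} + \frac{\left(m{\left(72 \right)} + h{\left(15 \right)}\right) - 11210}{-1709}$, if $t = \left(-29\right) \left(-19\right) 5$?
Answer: $\frac{662170267}{101760696} \approx 6.5071$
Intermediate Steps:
$h{\left(l \right)} = -12$ ($h{\left(l \right)} = -12 + 6 l 0 = -12 + 6 \cdot 0 = -12 + 0 = -12$)
$m{\left(k \right)} = \frac{31 + k}{k}$
$t = 2755$ ($t = 551 \cdot 5 = 2755$)
$\frac{t}{-47139} + \frac{\left(m{\left(72 \right)} + h{\left(15 \right)}\right) - 11210}{-1709} = \frac{2755}{-47139} + \frac{\left(\frac{31 + 72}{72} - 12\right) - 11210}{-1709} = 2755 \left(- \frac{1}{47139}\right) + \left(\left(\frac{1}{72} \cdot 103 - 12\right) - 11210\right) \left(- \frac{1}{1709}\right) = - \frac{145}{2481} + \left(\left(\frac{103}{72} - 12\right) - 11210\right) \left(- \frac{1}{1709}\right) = - \frac{145}{2481} + \left(- \frac{761}{72} - 11210\right) \left(- \frac{1}{1709}\right) = - \frac{145}{2481} - - \frac{807881}{123048} = - \frac{145}{2481} + \frac{807881}{123048} = \frac{662170267}{101760696}$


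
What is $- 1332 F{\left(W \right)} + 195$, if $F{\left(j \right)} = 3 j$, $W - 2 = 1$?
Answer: $-11793$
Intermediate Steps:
$W = 3$ ($W = 2 + 1 = 3$)
$- 1332 F{\left(W \right)} + 195 = - 1332 \cdot 3 \cdot 3 + 195 = \left(-1332\right) 9 + 195 = -11988 + 195 = -11793$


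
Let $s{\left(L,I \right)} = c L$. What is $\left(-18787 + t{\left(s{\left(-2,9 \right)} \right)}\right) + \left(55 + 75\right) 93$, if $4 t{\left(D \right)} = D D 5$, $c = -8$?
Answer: $-6377$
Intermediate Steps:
$s{\left(L,I \right)} = - 8 L$
$t{\left(D \right)} = \frac{5 D^{2}}{4}$ ($t{\left(D \right)} = \frac{D D 5}{4} = \frac{D^{2} \cdot 5}{4} = \frac{5 D^{2}}{4}$)
$\left(-18787 + t{\left(s{\left(-2,9 \right)} \right)}\right) + \left(55 + 75\right) 93 = \left(-18787 + \frac{5 \left(\left(-8\right) \left(-2\right)\right)^{2}}{4}\right) + \left(55 + 75\right) 93 = \left(-18787 + \frac{5 \cdot 16^{2}}{4}\right) + 130 \cdot 93 = \left(-18787 + \frac{5}{4} \cdot 256\right) + 12090 = \left(-18787 + 320\right) + 12090 = -18467 + 12090 = -6377$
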